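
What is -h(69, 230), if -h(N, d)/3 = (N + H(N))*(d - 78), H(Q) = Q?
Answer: 62928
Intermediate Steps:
h(N, d) = -6*N*(-78 + d) (h(N, d) = -3*(N + N)*(d - 78) = -3*2*N*(-78 + d) = -6*N*(-78 + d))
-h(69, 230) = -6*69*(78 - 1*230) = -6*69*(78 - 230) = -6*69*(-152) = -1*(-62928) = 62928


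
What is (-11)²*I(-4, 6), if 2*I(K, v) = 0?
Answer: 0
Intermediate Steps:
I(K, v) = 0 (I(K, v) = (½)*0 = 0)
(-11)²*I(-4, 6) = (-11)²*0 = 121*0 = 0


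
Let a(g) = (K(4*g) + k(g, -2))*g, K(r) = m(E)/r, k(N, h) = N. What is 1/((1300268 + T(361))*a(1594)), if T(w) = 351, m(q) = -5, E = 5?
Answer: 4/13218631806841 ≈ 3.0260e-13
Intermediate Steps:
K(r) = -5/r
a(g) = g*(g - 5/(4*g)) (a(g) = (-5*1/(4*g) + g)*g = (-5/(4*g) + g)*g = (g - 5/(4*g))*g = g*(g - 5/(4*g)))
1/((1300268 + T(361))*a(1594)) = 1/((1300268 + 351)*(-5/4 + 1594²)) = 1/(1300619*(-5/4 + 2540836)) = 1/(1300619*(10163339/4)) = (1/1300619)*(4/10163339) = 4/13218631806841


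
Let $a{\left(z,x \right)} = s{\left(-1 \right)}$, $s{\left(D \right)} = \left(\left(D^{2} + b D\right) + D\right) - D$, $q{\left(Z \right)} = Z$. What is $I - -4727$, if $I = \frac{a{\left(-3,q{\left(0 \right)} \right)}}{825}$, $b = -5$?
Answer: $\frac{1299927}{275} \approx 4727.0$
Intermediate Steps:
$s{\left(D \right)} = D^{2} - 5 D$ ($s{\left(D \right)} = \left(\left(D^{2} - 5 D\right) + D\right) - D = \left(D^{2} - 4 D\right) - D = D^{2} - 5 D$)
$a{\left(z,x \right)} = 6$ ($a{\left(z,x \right)} = - (-5 - 1) = \left(-1\right) \left(-6\right) = 6$)
$I = \frac{2}{275}$ ($I = \frac{6}{825} = 6 \cdot \frac{1}{825} = \frac{2}{275} \approx 0.0072727$)
$I - -4727 = \frac{2}{275} - -4727 = \frac{2}{275} + 4727 = \frac{1299927}{275}$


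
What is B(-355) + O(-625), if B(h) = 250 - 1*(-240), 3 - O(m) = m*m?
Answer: -390132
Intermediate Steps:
O(m) = 3 - m² (O(m) = 3 - m*m = 3 - m²)
B(h) = 490 (B(h) = 250 + 240 = 490)
B(-355) + O(-625) = 490 + (3 - 1*(-625)²) = 490 + (3 - 1*390625) = 490 + (3 - 390625) = 490 - 390622 = -390132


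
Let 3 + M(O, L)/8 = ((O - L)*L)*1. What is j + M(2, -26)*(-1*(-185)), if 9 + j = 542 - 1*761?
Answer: -1082108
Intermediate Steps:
j = -228 (j = -9 + (542 - 1*761) = -9 + (542 - 761) = -9 - 219 = -228)
M(O, L) = -24 + 8*L*(O - L) (M(O, L) = -24 + 8*(((O - L)*L)*1) = -24 + 8*((L*(O - L))*1) = -24 + 8*(L*(O - L)) = -24 + 8*L*(O - L))
j + M(2, -26)*(-1*(-185)) = -228 + (-24 - 8*(-26)² + 8*(-26)*2)*(-1*(-185)) = -228 + (-24 - 8*676 - 416)*185 = -228 + (-24 - 5408 - 416)*185 = -228 - 5848*185 = -228 - 1081880 = -1082108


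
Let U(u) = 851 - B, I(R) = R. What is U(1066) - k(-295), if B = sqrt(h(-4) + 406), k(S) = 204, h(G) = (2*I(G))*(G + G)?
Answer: 647 - sqrt(470) ≈ 625.32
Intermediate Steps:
h(G) = 4*G**2 (h(G) = (2*G)*(G + G) = (2*G)*(2*G) = 4*G**2)
B = sqrt(470) (B = sqrt(4*(-4)**2 + 406) = sqrt(4*16 + 406) = sqrt(64 + 406) = sqrt(470) ≈ 21.679)
U(u) = 851 - sqrt(470)
U(1066) - k(-295) = (851 - sqrt(470)) - 1*204 = (851 - sqrt(470)) - 204 = 647 - sqrt(470)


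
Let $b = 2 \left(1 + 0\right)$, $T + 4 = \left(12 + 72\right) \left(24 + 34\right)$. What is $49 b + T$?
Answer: $4966$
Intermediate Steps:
$T = 4868$ ($T = -4 + \left(12 + 72\right) \left(24 + 34\right) = -4 + 84 \cdot 58 = -4 + 4872 = 4868$)
$b = 2$ ($b = 2 \cdot 1 = 2$)
$49 b + T = 49 \cdot 2 + 4868 = 98 + 4868 = 4966$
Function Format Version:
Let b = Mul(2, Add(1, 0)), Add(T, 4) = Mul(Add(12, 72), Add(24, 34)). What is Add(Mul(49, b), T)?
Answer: 4966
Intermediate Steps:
T = 4868 (T = Add(-4, Mul(Add(12, 72), Add(24, 34))) = Add(-4, Mul(84, 58)) = Add(-4, 4872) = 4868)
b = 2 (b = Mul(2, 1) = 2)
Add(Mul(49, b), T) = Add(Mul(49, 2), 4868) = Add(98, 4868) = 4966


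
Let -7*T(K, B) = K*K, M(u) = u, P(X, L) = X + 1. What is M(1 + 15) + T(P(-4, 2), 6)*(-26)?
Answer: 346/7 ≈ 49.429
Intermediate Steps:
P(X, L) = 1 + X
T(K, B) = -K²/7 (T(K, B) = -K*K/7 = -K²/7)
M(1 + 15) + T(P(-4, 2), 6)*(-26) = (1 + 15) - (1 - 4)²/7*(-26) = 16 - ⅐*(-3)²*(-26) = 16 - ⅐*9*(-26) = 16 - 9/7*(-26) = 16 + 234/7 = 346/7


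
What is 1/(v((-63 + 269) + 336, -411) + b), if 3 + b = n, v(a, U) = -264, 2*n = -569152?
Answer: -1/284843 ≈ -3.5107e-6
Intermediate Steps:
n = -284576 (n = (1/2)*(-569152) = -284576)
b = -284579 (b = -3 - 284576 = -284579)
1/(v((-63 + 269) + 336, -411) + b) = 1/(-264 - 284579) = 1/(-284843) = -1/284843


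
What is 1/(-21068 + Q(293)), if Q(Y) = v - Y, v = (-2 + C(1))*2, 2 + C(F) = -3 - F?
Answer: -1/21377 ≈ -4.6779e-5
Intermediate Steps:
C(F) = -5 - F (C(F) = -2 + (-3 - F) = -5 - F)
v = -16 (v = (-2 + (-5 - 1*1))*2 = (-2 + (-5 - 1))*2 = (-2 - 6)*2 = -8*2 = -16)
Q(Y) = -16 - Y
1/(-21068 + Q(293)) = 1/(-21068 + (-16 - 1*293)) = 1/(-21068 + (-16 - 293)) = 1/(-21068 - 309) = 1/(-21377) = -1/21377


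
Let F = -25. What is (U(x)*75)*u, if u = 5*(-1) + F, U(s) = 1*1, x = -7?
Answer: -2250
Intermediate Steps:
U(s) = 1
u = -30 (u = 5*(-1) - 25 = -5 - 25 = -30)
(U(x)*75)*u = (1*75)*(-30) = 75*(-30) = -2250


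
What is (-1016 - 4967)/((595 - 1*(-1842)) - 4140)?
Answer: 5983/1703 ≈ 3.5132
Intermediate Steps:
(-1016 - 4967)/((595 - 1*(-1842)) - 4140) = -5983/((595 + 1842) - 4140) = -5983/(2437 - 4140) = -5983/(-1703) = -5983*(-1/1703) = 5983/1703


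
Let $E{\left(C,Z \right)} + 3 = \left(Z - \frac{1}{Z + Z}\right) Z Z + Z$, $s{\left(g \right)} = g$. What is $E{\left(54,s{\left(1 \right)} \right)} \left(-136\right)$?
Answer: $204$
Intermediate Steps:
$E{\left(C,Z \right)} = -3 + Z + Z^{2} \left(Z - \frac{1}{2 Z}\right)$ ($E{\left(C,Z \right)} = -3 + \left(\left(Z - \frac{1}{Z + Z}\right) Z Z + Z\right) = -3 + \left(\left(Z - \frac{1}{2 Z}\right) Z Z + Z\right) = -3 + \left(Z \left(Z - \frac{1}{2 Z}\right) Z + Z\right) = -3 + \left(Z^{2} \left(Z - \frac{1}{2 Z}\right) + Z\right) = -3 + \left(Z + Z^{2} \left(Z - \frac{1}{2 Z}\right)\right) = -3 + Z + Z^{2} \left(Z - \frac{1}{2 Z}\right)$)
$E{\left(54,s{\left(1 \right)} \right)} \left(-136\right) = \left(-3 + 1^{3} + \frac{1}{2} \cdot 1\right) \left(-136\right) = \left(-3 + 1 + \frac{1}{2}\right) \left(-136\right) = \left(- \frac{3}{2}\right) \left(-136\right) = 204$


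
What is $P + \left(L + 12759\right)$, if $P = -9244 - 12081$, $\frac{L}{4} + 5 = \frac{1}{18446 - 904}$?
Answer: $- \frac{75307804}{8771} \approx -8586.0$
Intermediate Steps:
$L = - \frac{175418}{8771}$ ($L = -20 + \frac{4}{18446 - 904} = -20 + \frac{4}{17542} = -20 + 4 \cdot \frac{1}{17542} = -20 + \frac{2}{8771} = - \frac{175418}{8771} \approx -20.0$)
$P = -21325$
$P + \left(L + 12759\right) = -21325 + \left(- \frac{175418}{8771} + 12759\right) = -21325 + \frac{111733771}{8771} = - \frac{75307804}{8771}$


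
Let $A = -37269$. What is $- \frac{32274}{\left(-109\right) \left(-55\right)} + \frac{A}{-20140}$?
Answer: $- \frac{7755831}{2195260} \approx -3.533$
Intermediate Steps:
$- \frac{32274}{\left(-109\right) \left(-55\right)} + \frac{A}{-20140} = - \frac{32274}{\left(-109\right) \left(-55\right)} - \frac{37269}{-20140} = - \frac{32274}{5995} - - \frac{37269}{20140} = \left(-32274\right) \frac{1}{5995} + \frac{37269}{20140} = - \frac{2934}{545} + \frac{37269}{20140} = - \frac{7755831}{2195260}$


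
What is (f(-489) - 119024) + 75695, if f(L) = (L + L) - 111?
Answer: -44418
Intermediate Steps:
f(L) = -111 + 2*L (f(L) = 2*L - 111 = -111 + 2*L)
(f(-489) - 119024) + 75695 = ((-111 + 2*(-489)) - 119024) + 75695 = ((-111 - 978) - 119024) + 75695 = (-1089 - 119024) + 75695 = -120113 + 75695 = -44418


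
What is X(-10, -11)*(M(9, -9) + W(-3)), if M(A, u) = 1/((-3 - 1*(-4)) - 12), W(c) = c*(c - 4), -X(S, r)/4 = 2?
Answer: -1840/11 ≈ -167.27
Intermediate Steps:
X(S, r) = -8 (X(S, r) = -4*2 = -8)
W(c) = c*(-4 + c)
M(A, u) = -1/11 (M(A, u) = 1/((-3 + 4) - 12) = 1/(1 - 12) = 1/(-11) = -1/11)
X(-10, -11)*(M(9, -9) + W(-3)) = -8*(-1/11 - 3*(-4 - 3)) = -8*(-1/11 - 3*(-7)) = -8*(-1/11 + 21) = -8*230/11 = -1840/11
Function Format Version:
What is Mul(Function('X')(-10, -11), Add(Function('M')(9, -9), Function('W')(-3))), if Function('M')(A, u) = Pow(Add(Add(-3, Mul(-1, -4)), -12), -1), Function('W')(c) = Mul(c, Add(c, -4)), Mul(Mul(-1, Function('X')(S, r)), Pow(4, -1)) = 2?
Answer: Rational(-1840, 11) ≈ -167.27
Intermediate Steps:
Function('X')(S, r) = -8 (Function('X')(S, r) = Mul(-4, 2) = -8)
Function('W')(c) = Mul(c, Add(-4, c))
Function('M')(A, u) = Rational(-1, 11) (Function('M')(A, u) = Pow(Add(Add(-3, 4), -12), -1) = Pow(Add(1, -12), -1) = Pow(-11, -1) = Rational(-1, 11))
Mul(Function('X')(-10, -11), Add(Function('M')(9, -9), Function('W')(-3))) = Mul(-8, Add(Rational(-1, 11), Mul(-3, Add(-4, -3)))) = Mul(-8, Add(Rational(-1, 11), Mul(-3, -7))) = Mul(-8, Add(Rational(-1, 11), 21)) = Mul(-8, Rational(230, 11)) = Rational(-1840, 11)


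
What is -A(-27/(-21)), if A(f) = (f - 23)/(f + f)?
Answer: 76/9 ≈ 8.4444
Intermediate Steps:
A(f) = (-23 + f)/(2*f) (A(f) = (-23 + f)/((2*f)) = (-23 + f)*(1/(2*f)) = (-23 + f)/(2*f))
-A(-27/(-21)) = -(-23 - 27/(-21))/(2*((-27/(-21)))) = -(-23 - 27*(-1/21))/(2*((-27*(-1/21)))) = -(-23 + 9/7)/(2*9/7) = -7*(-152)/(2*9*7) = -1*(-76/9) = 76/9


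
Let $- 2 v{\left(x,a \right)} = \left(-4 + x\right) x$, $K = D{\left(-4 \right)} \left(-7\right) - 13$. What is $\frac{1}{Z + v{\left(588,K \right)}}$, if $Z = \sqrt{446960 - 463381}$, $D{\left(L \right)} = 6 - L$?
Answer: $- \frac{171696}{29479532837} - \frac{i \sqrt{16421}}{29479532837} \approx -5.8242 \cdot 10^{-6} - 4.3469 \cdot 10^{-9} i$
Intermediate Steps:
$K = -83$ ($K = \left(6 - -4\right) \left(-7\right) - 13 = \left(6 + 4\right) \left(-7\right) - 13 = 10 \left(-7\right) - 13 = -70 - 13 = -83$)
$v{\left(x,a \right)} = - \frac{x \left(-4 + x\right)}{2}$ ($v{\left(x,a \right)} = - \frac{\left(-4 + x\right) x}{2} = - \frac{x \left(-4 + x\right)}{2}$)
$Z = i \sqrt{16421}$ ($Z = \sqrt{-16421} = i \sqrt{16421} \approx 128.14 i$)
$\frac{1}{Z + v{\left(588,K \right)}} = \frac{1}{i \sqrt{16421} + \frac{1}{2} \cdot 588 \left(4 - 588\right)} = \frac{1}{i \sqrt{16421} + \frac{1}{2} \cdot 588 \left(-584\right)} = \frac{1}{i \sqrt{16421} - 171696} = \frac{1}{-171696 + i \sqrt{16421}}$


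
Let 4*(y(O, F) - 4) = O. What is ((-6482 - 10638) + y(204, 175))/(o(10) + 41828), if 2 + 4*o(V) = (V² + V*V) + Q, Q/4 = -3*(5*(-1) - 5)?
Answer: -6826/16763 ≈ -0.40721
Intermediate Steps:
y(O, F) = 4 + O/4
Q = 120 (Q = 4*(-3*(5*(-1) - 5)) = 4*(-3*(-5 - 5)) = 4*(-3*(-10)) = 4*30 = 120)
o(V) = 59/2 + V²/2 (o(V) = -½ + ((V² + V*V) + 120)/4 = -½ + ((V² + V²) + 120)/4 = -½ + (2*V² + 120)/4 = -½ + (120 + 2*V²)/4 = -½ + (30 + V²/2) = 59/2 + V²/2)
((-6482 - 10638) + y(204, 175))/(o(10) + 41828) = ((-6482 - 10638) + (4 + (¼)*204))/((59/2 + (½)*10²) + 41828) = (-17120 + (4 + 51))/((59/2 + (½)*100) + 41828) = (-17120 + 55)/((59/2 + 50) + 41828) = -17065/(159/2 + 41828) = -17065/83815/2 = -17065*2/83815 = -6826/16763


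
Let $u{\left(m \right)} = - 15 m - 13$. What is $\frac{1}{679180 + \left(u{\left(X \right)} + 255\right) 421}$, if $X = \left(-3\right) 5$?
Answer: $\frac{1}{875787} \approx 1.1418 \cdot 10^{-6}$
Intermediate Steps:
$X = -15$
$u{\left(m \right)} = -13 - 15 m$
$\frac{1}{679180 + \left(u{\left(X \right)} + 255\right) 421} = \frac{1}{679180 + \left(\left(-13 - -225\right) + 255\right) 421} = \frac{1}{679180 + \left(\left(-13 + 225\right) + 255\right) 421} = \frac{1}{679180 + \left(212 + 255\right) 421} = \frac{1}{679180 + 467 \cdot 421} = \frac{1}{679180 + 196607} = \frac{1}{875787}$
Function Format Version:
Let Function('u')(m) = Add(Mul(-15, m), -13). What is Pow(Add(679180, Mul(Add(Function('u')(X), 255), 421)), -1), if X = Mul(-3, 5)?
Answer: Rational(1, 875787) ≈ 1.1418e-6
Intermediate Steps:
X = -15
Function('u')(m) = Add(-13, Mul(-15, m))
Pow(Add(679180, Mul(Add(Function('u')(X), 255), 421)), -1) = Pow(Add(679180, Mul(Add(Add(-13, Mul(-15, -15)), 255), 421)), -1) = Pow(Add(679180, Mul(Add(Add(-13, 225), 255), 421)), -1) = Pow(Add(679180, Mul(Add(212, 255), 421)), -1) = Pow(Add(679180, Mul(467, 421)), -1) = Pow(Add(679180, 196607), -1) = Pow(875787, -1) = Rational(1, 875787)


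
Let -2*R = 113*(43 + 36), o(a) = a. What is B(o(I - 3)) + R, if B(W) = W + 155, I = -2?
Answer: -8627/2 ≈ -4313.5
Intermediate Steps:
B(W) = 155 + W
R = -8927/2 (R = -113*(43 + 36)/2 = -113*79/2 = -½*8927 = -8927/2 ≈ -4463.5)
B(o(I - 3)) + R = (155 + (-2 - 3)) - 8927/2 = (155 - 5) - 8927/2 = 150 - 8927/2 = -8627/2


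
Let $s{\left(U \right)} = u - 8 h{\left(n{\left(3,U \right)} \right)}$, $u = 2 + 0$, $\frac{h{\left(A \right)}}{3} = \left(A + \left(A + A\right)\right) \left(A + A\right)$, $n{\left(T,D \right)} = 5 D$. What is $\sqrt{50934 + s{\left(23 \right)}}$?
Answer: $2 i \sqrt{463366} \approx 1361.4 i$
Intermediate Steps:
$h{\left(A \right)} = 18 A^{2}$ ($h{\left(A \right)} = 3 \left(A + \left(A + A\right)\right) \left(A + A\right) = 3 \left(A + 2 A\right) 2 A = 3 \cdot 3 A 2 A = 3 \cdot 6 A^{2} = 18 A^{2}$)
$u = 2$
$s{\left(U \right)} = 2 - 3600 U^{2}$ ($s{\left(U \right)} = 2 - 8 \cdot 18 \left(5 U\right)^{2} = 2 - 8 \cdot 18 \cdot 25 U^{2} = 2 - 8 \cdot 450 U^{2} = 2 - 3600 U^{2}$)
$\sqrt{50934 + s{\left(23 \right)}} = \sqrt{50934 + \left(2 - 3600 \cdot 23^{2}\right)} = \sqrt{50934 + \left(2 - 1904400\right)} = \sqrt{50934 - 1904398} = \sqrt{-1853464} = 2 i \sqrt{463366}$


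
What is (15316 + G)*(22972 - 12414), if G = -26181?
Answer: -114712670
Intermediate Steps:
(15316 + G)*(22972 - 12414) = (15316 - 26181)*(22972 - 12414) = -10865*10558 = -114712670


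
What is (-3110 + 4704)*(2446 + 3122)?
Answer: 8875392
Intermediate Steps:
(-3110 + 4704)*(2446 + 3122) = 1594*5568 = 8875392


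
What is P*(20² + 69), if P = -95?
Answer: -44555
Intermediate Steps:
P*(20² + 69) = -95*(20² + 69) = -95*(400 + 69) = -95*469 = -44555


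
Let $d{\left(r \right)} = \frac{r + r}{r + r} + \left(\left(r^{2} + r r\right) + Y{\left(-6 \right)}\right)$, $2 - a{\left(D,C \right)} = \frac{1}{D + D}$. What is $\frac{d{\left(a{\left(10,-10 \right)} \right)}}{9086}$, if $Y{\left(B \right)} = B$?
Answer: $\frac{521}{1817200} \approx 0.0002867$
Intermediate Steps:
$a{\left(D,C \right)} = 2 - \frac{1}{2 D}$ ($a{\left(D,C \right)} = 2 - \frac{1}{D + D} = 2 - \frac{1}{2 D}$)
$d{\left(r \right)} = -5 + 2 r^{2}$ ($d{\left(r \right)} = \frac{r + r}{r + r} - \left(6 - r^{2} - r r\right) = \frac{2 r}{2 r} + \left(\left(r^{2} + r^{2}\right) - 6\right) = 2 r \frac{1}{2 r} + \left(2 r^{2} - 6\right) = 1 + \left(-6 + 2 r^{2}\right) = -5 + 2 r^{2}$)
$\frac{d{\left(a{\left(10,-10 \right)} \right)}}{9086} = \frac{-5 + 2 \left(2 - \frac{1}{2 \cdot 10}\right)^{2}}{9086} = \left(-5 + 2 \left(2 - \frac{1}{20}\right)^{2}\right) \frac{1}{9086} = \left(-5 + 2 \left(\frac{39}{20}\right)^{2}\right) \frac{1}{9086} = \left(-5 + 2 \cdot \frac{1521}{400}\right) \frac{1}{9086} = \left(-5 + \frac{1521}{200}\right) \frac{1}{9086} = \frac{521}{200} \cdot \frac{1}{9086} = \frac{521}{1817200}$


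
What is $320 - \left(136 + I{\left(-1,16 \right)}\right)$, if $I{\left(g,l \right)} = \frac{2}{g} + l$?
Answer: $170$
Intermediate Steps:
$I{\left(g,l \right)} = l + \frac{2}{g}$
$320 - \left(136 + I{\left(-1,16 \right)}\right) = 320 - \left(152 - 2\right) = 320 - 150 = 170$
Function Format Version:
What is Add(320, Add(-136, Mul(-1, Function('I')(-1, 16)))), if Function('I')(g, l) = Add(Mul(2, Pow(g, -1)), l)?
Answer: 170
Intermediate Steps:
Function('I')(g, l) = Add(l, Mul(2, Pow(g, -1)))
Add(320, Add(-136, Mul(-1, Function('I')(-1, 16)))) = Add(320, Add(-136, Mul(-1, Add(16, Mul(2, Pow(-1, -1)))))) = Add(320, Add(-136, Mul(-1, Add(16, Mul(2, -1))))) = Add(320, Add(-136, Mul(-1, Add(16, -2)))) = Add(320, Add(-136, Mul(-1, 14))) = Add(320, Add(-136, -14)) = Add(320, -150) = 170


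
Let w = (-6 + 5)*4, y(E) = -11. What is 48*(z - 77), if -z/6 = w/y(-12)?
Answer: -41808/11 ≈ -3800.7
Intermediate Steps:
w = -4 (w = -1*4 = -4)
z = -24/11 (z = -(-24)/(-11) = -(-24)*(-1)/11 = -6*4/11 = -24/11 ≈ -2.1818)
48*(z - 77) = 48*(-24/11 - 77) = 48*(-871/11) = -41808/11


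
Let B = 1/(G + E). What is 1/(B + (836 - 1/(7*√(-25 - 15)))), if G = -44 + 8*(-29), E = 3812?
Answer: 2560925953040/2140934822548117 - 21880768*I*√10/2140934822548117 ≈ 0.0011962 - 3.2319e-8*I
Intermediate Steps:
G = -276 (G = -44 - 232 = -276)
B = 1/3536 (B = 1/(-276 + 3812) = 1/3536 ≈ 0.00028281)
1/(B + (836 - 1/(7*√(-25 - 15)))) = 1/(1/3536 + (836 - 1/(7*√(-25 - 15)))) = 1/(1/3536 + (836 - 1/(7*√(-40)))) = 1/(1/3536 + (836 - 1/(7*(2*I*√10)))) = 1/(1/3536 + (836 - 1/(14*I*√10))) = 1/(1/3536 + (836 - (-1)*I*√10/140)) = 1/(1/3536 + (836 + I*√10/140)) = 1/(2956097/3536 + I*√10/140)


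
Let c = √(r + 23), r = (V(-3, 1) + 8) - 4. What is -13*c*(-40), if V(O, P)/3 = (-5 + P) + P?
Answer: 1560*√2 ≈ 2206.2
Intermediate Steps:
V(O, P) = -15 + 6*P (V(O, P) = 3*((-5 + P) + P) = 3*(-5 + 2*P) = -15 + 6*P)
r = -5 (r = ((-15 + 6*1) + 8) - 4 = ((-15 + 6) + 8) - 4 = (-9 + 8) - 4 = -1 - 4 = -5)
c = 3*√2 (c = √(-5 + 23) = √18 = 3*√2 ≈ 4.2426)
-13*c*(-40) = -39*√2*(-40) = 1560*√2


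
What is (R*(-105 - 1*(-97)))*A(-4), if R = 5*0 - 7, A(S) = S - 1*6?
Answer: -560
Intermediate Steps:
A(S) = -6 + S (A(S) = S - 6 = -6 + S)
R = -7 (R = 0 - 7 = -7)
(R*(-105 - 1*(-97)))*A(-4) = (-7*(-105 - 1*(-97)))*(-6 - 4) = -7*(-105 + 97)*(-10) = -7*(-8)*(-10) = 56*(-10) = -560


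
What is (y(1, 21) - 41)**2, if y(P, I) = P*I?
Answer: 400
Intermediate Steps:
y(P, I) = I*P
(y(1, 21) - 41)**2 = (21*1 - 41)**2 = (21 - 41)**2 = (-20)**2 = 400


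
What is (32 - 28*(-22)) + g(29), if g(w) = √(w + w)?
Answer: 648 + √58 ≈ 655.62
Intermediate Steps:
g(w) = √2*√w (g(w) = √(2*w) = √2*√w)
(32 - 28*(-22)) + g(29) = (32 - 28*(-22)) + √2*√29 = (32 + 616) + √58 = 648 + √58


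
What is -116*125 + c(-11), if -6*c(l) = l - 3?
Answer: -43493/3 ≈ -14498.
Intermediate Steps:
c(l) = ½ - l/6 (c(l) = -(l - 3)/6 = -(-3 + l)/6 = ½ - l/6)
-116*125 + c(-11) = -116*125 + (½ - ⅙*(-11)) = -14500 + (½ + 11/6) = -14500 + 7/3 = -43493/3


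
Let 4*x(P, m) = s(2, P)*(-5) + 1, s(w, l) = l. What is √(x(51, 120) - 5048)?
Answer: I*√20446/2 ≈ 71.495*I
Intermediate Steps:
x(P, m) = ¼ - 5*P/4 (x(P, m) = (P*(-5) + 1)/4 = (-5*P + 1)/4 = (1 - 5*P)/4 = ¼ - 5*P/4)
√(x(51, 120) - 5048) = √((¼ - 5/4*51) - 5048) = √((¼ - 255/4) - 5048) = √(-127/2 - 5048) = √(-10223/2) = I*√20446/2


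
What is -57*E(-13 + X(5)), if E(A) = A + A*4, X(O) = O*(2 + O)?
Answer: -6270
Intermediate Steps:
E(A) = 5*A (E(A) = A + 4*A = 5*A)
-57*E(-13 + X(5)) = -285*(-13 + 5*(2 + 5)) = -285*(-13 + 5*7) = -285*(-13 + 35) = -285*22 = -57*110 = -6270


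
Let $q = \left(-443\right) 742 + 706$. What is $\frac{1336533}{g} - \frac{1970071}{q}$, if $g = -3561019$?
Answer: $\frac{597916130759}{106183112000} \approx 5.631$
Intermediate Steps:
$q = -328000$ ($q = -328706 + 706 = -328000$)
$\frac{1336533}{g} - \frac{1970071}{q} = \frac{1336533}{-3561019} - \frac{1970071}{-328000} = 1336533 \left(- \frac{1}{3561019}\right) - - \frac{1970071}{328000} = - \frac{121503}{323729} + \frac{1970071}{328000} = \frac{597916130759}{106183112000}$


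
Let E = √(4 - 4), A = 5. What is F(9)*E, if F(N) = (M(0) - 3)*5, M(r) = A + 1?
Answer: 0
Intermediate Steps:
M(r) = 6 (M(r) = 5 + 1 = 6)
F(N) = 15 (F(N) = (6 - 3)*5 = 3*5 = 15)
E = 0 (E = √0 = 0)
F(9)*E = 15*0 = 0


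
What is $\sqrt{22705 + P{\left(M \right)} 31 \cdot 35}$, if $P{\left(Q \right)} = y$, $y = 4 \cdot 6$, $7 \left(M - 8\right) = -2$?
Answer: $\sqrt{48745} \approx 220.78$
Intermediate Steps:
$M = \frac{54}{7}$ ($M = 8 + \frac{1}{7} \left(-2\right) = 8 - \frac{2}{7} = \frac{54}{7} \approx 7.7143$)
$y = 24$
$P{\left(Q \right)} = 24$
$\sqrt{22705 + P{\left(M \right)} 31 \cdot 35} = \sqrt{22705 + 24 \cdot 31 \cdot 35} = \sqrt{22705 + 744 \cdot 35} = \sqrt{22705 + 26040} = \sqrt{48745}$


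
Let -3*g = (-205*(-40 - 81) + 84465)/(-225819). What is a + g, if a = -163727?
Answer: -110917892969/677457 ≈ -1.6373e+5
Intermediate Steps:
g = 109270/677457 (g = -(-205*(-40 - 81) + 84465)/(3*(-225819)) = -(-205*(-121) + 84465)*(-1)/(3*225819) = -(24805 + 84465)*(-1)/(3*225819) = -109270*(-1)/(3*225819) = -⅓*(-109270/225819) = 109270/677457 ≈ 0.16129)
a + g = -163727 + 109270/677457 = -110917892969/677457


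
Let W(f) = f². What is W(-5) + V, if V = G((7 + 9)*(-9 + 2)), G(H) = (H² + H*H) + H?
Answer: 25001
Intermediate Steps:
G(H) = H + 2*H² (G(H) = (H² + H²) + H = 2*H² + H = H + 2*H²)
V = 24976 (V = ((7 + 9)*(-9 + 2))*(1 + 2*((7 + 9)*(-9 + 2))) = (16*(-7))*(1 + 2*(16*(-7))) = -112*(1 + 2*(-112)) = -112*(1 - 224) = -112*(-223) = 24976)
W(-5) + V = (-5)² + 24976 = 25 + 24976 = 25001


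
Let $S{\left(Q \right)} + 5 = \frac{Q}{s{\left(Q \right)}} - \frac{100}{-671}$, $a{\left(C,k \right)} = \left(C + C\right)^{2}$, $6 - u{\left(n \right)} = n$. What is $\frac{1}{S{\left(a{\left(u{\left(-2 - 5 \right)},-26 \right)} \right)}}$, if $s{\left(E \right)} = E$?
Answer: $- \frac{671}{2584} \approx -0.25968$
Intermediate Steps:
$u{\left(n \right)} = 6 - n$
$a{\left(C,k \right)} = 4 C^{2}$ ($a{\left(C,k \right)} = \left(2 C\right)^{2} = 4 C^{2}$)
$S{\left(Q \right)} = - \frac{2584}{671}$ ($S{\left(Q \right)} = -5 + \left(\frac{Q}{Q} - \frac{100}{-671}\right) = -5 + \left(1 - - \frac{100}{671}\right) = -5 + \left(1 + \frac{100}{671}\right) = -5 + \frac{771}{671} = - \frac{2584}{671}$)
$\frac{1}{S{\left(a{\left(u{\left(-2 - 5 \right)},-26 \right)} \right)}} = \frac{1}{- \frac{2584}{671}} = - \frac{671}{2584}$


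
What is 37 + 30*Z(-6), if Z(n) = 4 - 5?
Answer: 7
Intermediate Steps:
Z(n) = -1
37 + 30*Z(-6) = 37 + 30*(-1) = 37 - 30 = 7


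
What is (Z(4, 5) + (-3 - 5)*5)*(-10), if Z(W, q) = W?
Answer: 360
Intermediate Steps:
(Z(4, 5) + (-3 - 5)*5)*(-10) = (4 + (-3 - 5)*5)*(-10) = (4 - 8*5)*(-10) = (4 - 40)*(-10) = -36*(-10) = 360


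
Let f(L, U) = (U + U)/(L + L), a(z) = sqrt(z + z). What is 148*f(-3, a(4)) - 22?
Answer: -22 - 296*sqrt(2)/3 ≈ -161.54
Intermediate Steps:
a(z) = sqrt(2)*sqrt(z) (a(z) = sqrt(2*z) = sqrt(2)*sqrt(z))
f(L, U) = U/L (f(L, U) = (2*U)/((2*L)) = (2*U)*(1/(2*L)) = U/L)
148*f(-3, a(4)) - 22 = 148*((sqrt(2)*sqrt(4))/(-3)) - 22 = 148*((sqrt(2)*2)*(-1/3)) - 22 = 148*((2*sqrt(2))*(-1/3)) - 22 = 148*(-2*sqrt(2)/3) - 22 = -296*sqrt(2)/3 - 22 = -22 - 296*sqrt(2)/3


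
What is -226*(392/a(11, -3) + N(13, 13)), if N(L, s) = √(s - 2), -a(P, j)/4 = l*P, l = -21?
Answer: -3164/33 - 226*√11 ≈ -845.44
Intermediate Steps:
a(P, j) = 84*P (a(P, j) = -(-84)*P = 84*P)
N(L, s) = √(-2 + s)
-226*(392/a(11, -3) + N(13, 13)) = -226*(392/((84*11)) + √(-2 + 13)) = -226*(392/924 + √11) = -226*(392*(1/924) + √11) = -226*(14/33 + √11) = -3164/33 - 226*√11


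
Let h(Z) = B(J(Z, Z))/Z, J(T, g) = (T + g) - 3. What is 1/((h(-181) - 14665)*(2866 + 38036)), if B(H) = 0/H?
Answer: -1/599827830 ≈ -1.6671e-9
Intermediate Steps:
J(T, g) = -3 + T + g
B(H) = 0
h(Z) = 0 (h(Z) = 0/Z = 0)
1/((h(-181) - 14665)*(2866 + 38036)) = 1/((0 - 14665)*(2866 + 38036)) = 1/(-14665*40902) = 1/(-599827830) = -1/599827830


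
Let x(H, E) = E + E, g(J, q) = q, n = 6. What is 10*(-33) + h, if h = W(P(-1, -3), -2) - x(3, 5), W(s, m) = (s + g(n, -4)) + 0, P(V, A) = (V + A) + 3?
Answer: -345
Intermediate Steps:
P(V, A) = 3 + A + V (P(V, A) = (A + V) + 3 = 3 + A + V)
x(H, E) = 2*E
W(s, m) = -4 + s (W(s, m) = (s - 4) + 0 = (-4 + s) + 0 = -4 + s)
h = -15 (h = (-4 + (3 - 3 - 1)) - 2*5 = (-4 - 1) - 1*10 = -5 - 10 = -15)
10*(-33) + h = 10*(-33) - 15 = -330 - 15 = -345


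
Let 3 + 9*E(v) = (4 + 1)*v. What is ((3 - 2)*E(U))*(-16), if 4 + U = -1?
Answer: 448/9 ≈ 49.778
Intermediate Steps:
U = -5 (U = -4 - 1 = -5)
E(v) = -⅓ + 5*v/9 (E(v) = -⅓ + ((4 + 1)*v)/9 = -⅓ + (5*v)/9 = -⅓ + 5*v/9)
((3 - 2)*E(U))*(-16) = ((3 - 2)*(-⅓ + (5/9)*(-5)))*(-16) = (1*(-⅓ - 25/9))*(-16) = (1*(-28/9))*(-16) = -28/9*(-16) = 448/9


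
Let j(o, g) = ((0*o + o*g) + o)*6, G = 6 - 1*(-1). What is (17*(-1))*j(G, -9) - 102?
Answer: 5610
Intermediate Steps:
G = 7 (G = 6 + 1 = 7)
j(o, g) = 6*o + 6*g*o (j(o, g) = ((0 + g*o) + o)*6 = (g*o + o)*6 = (o + g*o)*6 = 6*o + 6*g*o)
(17*(-1))*j(G, -9) - 102 = (17*(-1))*(6*7*(1 - 9)) - 102 = -102*7*(-8) - 102 = -17*(-336) - 102 = 5712 - 102 = 5610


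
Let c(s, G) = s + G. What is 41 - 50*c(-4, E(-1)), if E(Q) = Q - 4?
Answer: 491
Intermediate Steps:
E(Q) = -4 + Q
c(s, G) = G + s
41 - 50*c(-4, E(-1)) = 41 - 50*((-4 - 1) - 4) = 41 - 50*(-5 - 4) = 41 - 50*(-9) = 41 + 450 = 491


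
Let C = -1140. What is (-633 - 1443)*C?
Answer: 2366640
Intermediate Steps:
(-633 - 1443)*C = (-633 - 1443)*(-1140) = -2076*(-1140) = 2366640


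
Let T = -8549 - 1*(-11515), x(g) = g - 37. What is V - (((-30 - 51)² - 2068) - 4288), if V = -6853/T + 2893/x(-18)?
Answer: -3854473/14830 ≈ -259.91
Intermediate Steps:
x(g) = -37 + g
T = 2966 (T = -8549 + 11515 = 2966)
V = -814323/14830 (V = -6853/2966 + 2893/(-37 - 18) = -6853*1/2966 + 2893/(-55) = -6853/2966 + 2893*(-1/55) = -6853/2966 - 263/5 = -814323/14830 ≈ -54.911)
V - (((-30 - 51)² - 2068) - 4288) = -814323/14830 - (((-30 - 51)² - 2068) - 4288) = -814323/14830 - (((-81)² - 2068) - 4288) = -814323/14830 - ((6561 - 2068) - 4288) = -814323/14830 - (4493 - 4288) = -814323/14830 - 1*205 = -814323/14830 - 205 = -3854473/14830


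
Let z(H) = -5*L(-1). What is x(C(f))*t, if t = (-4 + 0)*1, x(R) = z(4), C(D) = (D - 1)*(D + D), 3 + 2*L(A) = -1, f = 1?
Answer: -40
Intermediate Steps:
L(A) = -2 (L(A) = -3/2 + (½)*(-1) = -3/2 - ½ = -2)
C(D) = 2*D*(-1 + D) (C(D) = (-1 + D)*(2*D) = 2*D*(-1 + D))
z(H) = 10 (z(H) = -5*(-2) = 10)
x(R) = 10
t = -4 (t = -4*1 = -4)
x(C(f))*t = 10*(-4) = -40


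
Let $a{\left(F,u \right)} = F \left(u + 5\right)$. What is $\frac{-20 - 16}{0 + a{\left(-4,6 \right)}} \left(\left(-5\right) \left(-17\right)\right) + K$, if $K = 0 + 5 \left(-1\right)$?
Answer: $\frac{710}{11} \approx 64.545$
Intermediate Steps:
$a{\left(F,u \right)} = F \left(5 + u\right)$
$K = -5$ ($K = 0 - 5 = -5$)
$\frac{-20 - 16}{0 + a{\left(-4,6 \right)}} \left(\left(-5\right) \left(-17\right)\right) + K = \frac{-20 - 16}{0 - 4 \left(5 + 6\right)} \left(\left(-5\right) \left(-17\right)\right) - 5 = - \frac{36}{0 - 44} \cdot 85 - 5 = - \frac{36}{-44} \cdot 85 - 5 = \left(-36\right) \left(- \frac{1}{44}\right) 85 - 5 = \frac{9}{11} \cdot 85 - 5 = \frac{765}{11} - 5 = \frac{710}{11}$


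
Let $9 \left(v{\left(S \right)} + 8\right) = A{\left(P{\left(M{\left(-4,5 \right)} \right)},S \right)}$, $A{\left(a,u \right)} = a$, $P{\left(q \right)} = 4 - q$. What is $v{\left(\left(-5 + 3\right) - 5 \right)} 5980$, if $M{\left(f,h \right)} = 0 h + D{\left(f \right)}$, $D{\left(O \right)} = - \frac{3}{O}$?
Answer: $- \frac{411125}{9} \approx -45681.0$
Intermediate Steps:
$M{\left(f,h \right)} = - \frac{3}{f}$ ($M{\left(f,h \right)} = 0 h - \frac{3}{f} = 0 - \frac{3}{f} = - \frac{3}{f}$)
$v{\left(S \right)} = - \frac{275}{36}$ ($v{\left(S \right)} = -8 + \frac{4 - - \frac{3}{-4}}{9} = -8 + \frac{4 - \left(-3\right) \left(- \frac{1}{4}\right)}{9} = -8 + \frac{4 - \frac{3}{4}}{9} = -8 + \frac{1}{9} \cdot \frac{13}{4} = -8 + \frac{13}{36} = - \frac{275}{36}$)
$v{\left(\left(-5 + 3\right) - 5 \right)} 5980 = \left(- \frac{275}{36}\right) 5980 = - \frac{411125}{9}$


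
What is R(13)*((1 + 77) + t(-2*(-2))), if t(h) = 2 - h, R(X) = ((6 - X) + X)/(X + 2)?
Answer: 152/5 ≈ 30.400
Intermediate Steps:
R(X) = 6/(2 + X)
R(13)*((1 + 77) + t(-2*(-2))) = (6/(2 + 13))*((1 + 77) + (2 - (-2)*(-2))) = (6/15)*(78 + (2 - 1*4)) = (6*(1/15))*(78 + (2 - 4)) = 2*(78 - 2)/5 = (⅖)*76 = 152/5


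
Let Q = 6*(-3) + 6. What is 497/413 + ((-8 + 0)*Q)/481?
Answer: 39815/28379 ≈ 1.4030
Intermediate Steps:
Q = -12 (Q = -18 + 6 = -12)
497/413 + ((-8 + 0)*Q)/481 = 497/413 + ((-8 + 0)*(-12))/481 = 497*(1/413) - 8*(-12)*(1/481) = 71/59 + 96*(1/481) = 71/59 + 96/481 = 39815/28379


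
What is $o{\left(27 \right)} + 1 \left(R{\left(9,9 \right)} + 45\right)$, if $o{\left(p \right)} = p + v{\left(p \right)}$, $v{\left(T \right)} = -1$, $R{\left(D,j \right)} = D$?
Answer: $80$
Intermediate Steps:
$o{\left(p \right)} = -1 + p$ ($o{\left(p \right)} = p - 1 = -1 + p$)
$o{\left(27 \right)} + 1 \left(R{\left(9,9 \right)} + 45\right) = \left(-1 + 27\right) + 1 \left(9 + 45\right) = 26 + 1 \cdot 54 = 26 + 54 = 80$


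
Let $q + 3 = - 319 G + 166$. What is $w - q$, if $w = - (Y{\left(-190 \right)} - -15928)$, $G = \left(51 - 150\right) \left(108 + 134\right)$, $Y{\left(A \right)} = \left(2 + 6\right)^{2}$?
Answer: $-7658757$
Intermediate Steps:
$Y{\left(A \right)} = 64$ ($Y{\left(A \right)} = 8^{2} = 64$)
$G = -23958$ ($G = \left(-99\right) 242 = -23958$)
$q = 7642765$ ($q = -3 + \left(\left(-319\right) \left(-23958\right) + 166\right) = -3 + \left(7642602 + 166\right) = -3 + 7642768 = 7642765$)
$w = -15992$ ($w = - (64 - -15928) = - (64 + 15928) = \left(-1\right) 15992 = -15992$)
$w - q = -15992 - 7642765 = -7658757$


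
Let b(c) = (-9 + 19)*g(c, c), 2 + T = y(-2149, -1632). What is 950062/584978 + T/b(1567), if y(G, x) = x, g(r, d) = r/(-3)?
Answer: 4438758424/2291651315 ≈ 1.9369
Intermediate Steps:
g(r, d) = -r/3 (g(r, d) = r*(-⅓) = -r/3)
T = -1634 (T = -2 - 1632 = -1634)
b(c) = -10*c/3 (b(c) = (-9 + 19)*(-c/3) = 10*(-c/3) = -10*c/3)
950062/584978 + T/b(1567) = 950062/584978 - 1634/((-10/3*1567)) = 950062*(1/584978) - 1634/(-15670/3) = 475031/292489 - 1634*(-3/15670) = 475031/292489 + 2451/7835 = 4438758424/2291651315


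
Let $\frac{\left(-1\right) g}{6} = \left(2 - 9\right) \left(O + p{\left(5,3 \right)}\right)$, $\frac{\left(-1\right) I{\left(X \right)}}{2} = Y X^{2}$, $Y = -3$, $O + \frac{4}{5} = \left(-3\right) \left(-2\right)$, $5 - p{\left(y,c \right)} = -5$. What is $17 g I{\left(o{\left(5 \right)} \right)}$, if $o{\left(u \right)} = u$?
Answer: $1627920$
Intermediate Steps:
$p{\left(y,c \right)} = 10$ ($p{\left(y,c \right)} = 5 - -5 = 5 + 5 = 10$)
$O = \frac{26}{5}$ ($O = - \frac{4}{5} - -6 = - \frac{4}{5} + 6 = \frac{26}{5} \approx 5.2$)
$I{\left(X \right)} = 6 X^{2}$ ($I{\left(X \right)} = - 2 \left(- 3 X^{2}\right) = 6 X^{2}$)
$g = \frac{3192}{5}$ ($g = - 6 \left(2 - 9\right) \left(\frac{26}{5} + 10\right) = - 6 \left(\left(-7\right) \frac{76}{5}\right) = \left(-6\right) \left(- \frac{532}{5}\right) = \frac{3192}{5} \approx 638.4$)
$17 g I{\left(o{\left(5 \right)} \right)} = 17 \cdot \frac{3192}{5} \cdot 6 \cdot 5^{2} = \frac{54264 \cdot 6 \cdot 25}{5} = \frac{54264}{5} \cdot 150 = 1627920$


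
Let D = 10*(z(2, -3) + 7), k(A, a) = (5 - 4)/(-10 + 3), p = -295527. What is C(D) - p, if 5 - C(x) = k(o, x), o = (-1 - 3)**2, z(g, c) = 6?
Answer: 2068725/7 ≈ 2.9553e+5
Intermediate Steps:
o = 16 (o = (-4)**2 = 16)
k(A, a) = -1/7 (k(A, a) = 1/(-7) = 1*(-1/7) = -1/7)
D = 130 (D = 10*(6 + 7) = 10*13 = 130)
C(x) = 36/7 (C(x) = 5 - 1*(-1/7) = 5 + 1/7 = 36/7)
C(D) - p = 36/7 - 1*(-295527) = 36/7 + 295527 = 2068725/7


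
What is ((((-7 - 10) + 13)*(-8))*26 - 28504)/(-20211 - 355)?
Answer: 13836/10283 ≈ 1.3455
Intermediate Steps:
((((-7 - 10) + 13)*(-8))*26 - 28504)/(-20211 - 355) = (((-17 + 13)*(-8))*26 - 28504)/(-20566) = (-4*(-8)*26 - 28504)*(-1/20566) = (32*26 - 28504)*(-1/20566) = (832 - 28504)*(-1/20566) = -27672*(-1/20566) = 13836/10283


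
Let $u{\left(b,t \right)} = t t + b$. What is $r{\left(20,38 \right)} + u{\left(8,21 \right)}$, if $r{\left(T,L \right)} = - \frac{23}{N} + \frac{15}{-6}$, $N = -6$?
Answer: $\frac{1351}{3} \approx 450.33$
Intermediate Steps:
$r{\left(T,L \right)} = \frac{4}{3}$ ($r{\left(T,L \right)} = - \frac{23}{-6} + \frac{15}{-6} = \left(-23\right) \left(- \frac{1}{6}\right) + 15 \left(- \frac{1}{6}\right) = \frac{23}{6} - \frac{5}{2} = \frac{4}{3}$)
$u{\left(b,t \right)} = b + t^{2}$ ($u{\left(b,t \right)} = t^{2} + b = b + t^{2}$)
$r{\left(20,38 \right)} + u{\left(8,21 \right)} = \frac{4}{3} + \left(8 + 21^{2}\right) = \frac{4}{3} + \left(8 + 441\right) = \frac{4}{3} + 449 = \frac{1351}{3}$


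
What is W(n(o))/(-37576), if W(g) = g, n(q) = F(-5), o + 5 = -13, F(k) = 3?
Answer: -3/37576 ≈ -7.9838e-5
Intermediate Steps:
o = -18 (o = -5 - 13 = -18)
n(q) = 3
W(n(o))/(-37576) = 3/(-37576) = 3*(-1/37576) = -3/37576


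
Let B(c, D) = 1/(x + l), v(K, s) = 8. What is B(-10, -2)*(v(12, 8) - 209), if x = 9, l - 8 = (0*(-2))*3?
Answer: -201/17 ≈ -11.824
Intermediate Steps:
l = 8 (l = 8 + (0*(-2))*3 = 8 + 0*3 = 8 + 0 = 8)
B(c, D) = 1/17 (B(c, D) = 1/(9 + 8) = 1/17)
B(-10, -2)*(v(12, 8) - 209) = (8 - 209)/17 = (1/17)*(-201) = -201/17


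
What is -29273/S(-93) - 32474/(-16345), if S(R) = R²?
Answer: -197599559/141367905 ≈ -1.3978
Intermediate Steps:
-29273/S(-93) - 32474/(-16345) = -29273/((-93)²) - 32474/(-16345) = -29273/8649 - 32474*(-1/16345) = -29273*1/8649 + 32474/16345 = -29273/8649 + 32474/16345 = -197599559/141367905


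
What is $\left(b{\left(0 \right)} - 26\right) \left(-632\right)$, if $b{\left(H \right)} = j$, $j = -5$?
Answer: $19592$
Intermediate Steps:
$b{\left(H \right)} = -5$
$\left(b{\left(0 \right)} - 26\right) \left(-632\right) = \left(-5 - 26\right) \left(-632\right) = \left(-31\right) \left(-632\right) = 19592$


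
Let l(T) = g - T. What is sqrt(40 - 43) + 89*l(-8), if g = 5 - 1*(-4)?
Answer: 1513 + I*sqrt(3) ≈ 1513.0 + 1.732*I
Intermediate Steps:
g = 9 (g = 5 + 4 = 9)
l(T) = 9 - T
sqrt(40 - 43) + 89*l(-8) = sqrt(40 - 43) + 89*(9 - 1*(-8)) = sqrt(-3) + 89*(9 + 8) = I*sqrt(3) + 89*17 = I*sqrt(3) + 1513 = 1513 + I*sqrt(3)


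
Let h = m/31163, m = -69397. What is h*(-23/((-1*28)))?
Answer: -1596131/872564 ≈ -1.8292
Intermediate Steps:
h = -69397/31163 ≈ -2.2269
h*(-23/((-1*28))) = -(-1596131)/(31163*((-1*28))) = -(-1596131)/(31163*(-28)) = -(-1596131)*(-1)/(31163*28) = -69397/31163*23/28 = -1596131/872564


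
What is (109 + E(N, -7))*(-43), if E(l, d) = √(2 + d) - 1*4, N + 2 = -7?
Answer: -4515 - 43*I*√5 ≈ -4515.0 - 96.151*I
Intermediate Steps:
N = -9 (N = -2 - 7 = -9)
E(l, d) = -4 + √(2 + d) (E(l, d) = √(2 + d) - 4 = -4 + √(2 + d))
(109 + E(N, -7))*(-43) = (109 + (-4 + √(2 - 7)))*(-43) = (109 + (-4 + √(-5)))*(-43) = (109 + (-4 + I*√5))*(-43) = (105 + I*√5)*(-43) = -4515 - 43*I*√5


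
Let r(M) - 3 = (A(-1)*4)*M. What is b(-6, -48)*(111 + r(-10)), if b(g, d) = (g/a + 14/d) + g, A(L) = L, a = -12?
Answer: -10703/12 ≈ -891.92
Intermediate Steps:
r(M) = 3 - 4*M (r(M) = 3 + (-1*4)*M = 3 - 4*M)
b(g, d) = 14/d + 11*g/12 (b(g, d) = (g/(-12) + 14/d) + g = (g*(-1/12) + 14/d) + g = (-g/12 + 14/d) + g = (14/d - g/12) + g = 14/d + 11*g/12)
b(-6, -48)*(111 + r(-10)) = (14/(-48) + (11/12)*(-6))*(111 + (3 - 4*(-10))) = (14*(-1/48) - 11/2)*(111 + (3 + 40)) = (-7/24 - 11/2)*(111 + 43) = -139/24*154 = -10703/12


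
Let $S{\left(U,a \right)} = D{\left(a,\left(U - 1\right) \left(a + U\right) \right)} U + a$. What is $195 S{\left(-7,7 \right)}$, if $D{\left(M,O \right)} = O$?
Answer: $1365$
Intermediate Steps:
$S{\left(U,a \right)} = a + U \left(-1 + U\right) \left(U + a\right)$ ($S{\left(U,a \right)} = \left(U - 1\right) \left(a + U\right) U + a = \left(-1 + U\right) \left(U + a\right) U + a = U \left(-1 + U\right) \left(U + a\right) + a = a + U \left(-1 + U\right) \left(U + a\right)$)
$195 S{\left(-7,7 \right)} = 195 \left(7 - 7 \left(\left(-7\right)^{2} - -7 - 7 - 49\right)\right) = 195 \left(7 - 7 \left(49 + 7 - 7 - 49\right)\right) = 195 \left(7 - 0\right) = 195 \left(7 + 0\right) = 195 \cdot 7 = 1365$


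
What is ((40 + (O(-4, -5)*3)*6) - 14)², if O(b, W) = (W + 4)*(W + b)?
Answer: 35344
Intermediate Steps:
O(b, W) = (4 + W)*(W + b)
((40 + (O(-4, -5)*3)*6) - 14)² = ((40 + (((-5)² + 4*(-5) + 4*(-4) - 5*(-4))*3)*6) - 14)² = ((40 + ((25 - 20 - 16 + 20)*3)*6) - 14)² = ((40 + (9*3)*6) - 14)² = ((40 + 27*6) - 14)² = ((40 + 162) - 14)² = (202 - 14)² = 188² = 35344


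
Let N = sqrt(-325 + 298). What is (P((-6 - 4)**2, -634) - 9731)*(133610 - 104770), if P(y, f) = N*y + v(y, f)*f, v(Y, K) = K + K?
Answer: 22904180040 + 8652000*I*sqrt(3) ≈ 2.2904e+10 + 1.4986e+7*I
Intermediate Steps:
v(Y, K) = 2*K
N = 3*I*sqrt(3) (N = sqrt(-27) = 3*I*sqrt(3) ≈ 5.1962*I)
P(y, f) = 2*f**2 + 3*I*y*sqrt(3) (P(y, f) = (3*I*sqrt(3))*y + (2*f)*f = 3*I*y*sqrt(3) + 2*f**2 = 2*f**2 + 3*I*y*sqrt(3))
(P((-6 - 4)**2, -634) - 9731)*(133610 - 104770) = ((2*(-634)**2 + 3*I*(-6 - 4)**2*sqrt(3)) - 9731)*(133610 - 104770) = ((2*401956 + 3*I*(-10)**2*sqrt(3)) - 9731)*28840 = ((803912 + 3*I*100*sqrt(3)) - 9731)*28840 = ((803912 + 300*I*sqrt(3)) - 9731)*28840 = (794181 + 300*I*sqrt(3))*28840 = 22904180040 + 8652000*I*sqrt(3)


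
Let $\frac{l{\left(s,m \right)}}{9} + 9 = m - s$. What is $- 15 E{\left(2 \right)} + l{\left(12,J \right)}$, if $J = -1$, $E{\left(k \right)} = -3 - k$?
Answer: $-123$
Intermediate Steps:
$l{\left(s,m \right)} = -81 - 9 s + 9 m$ ($l{\left(s,m \right)} = -81 + 9 \left(m - s\right) = -81 + \left(- 9 s + 9 m\right) = -81 - 9 s + 9 m$)
$- 15 E{\left(2 \right)} + l{\left(12,J \right)} = - 15 \left(-3 - 2\right) - 198 = \left(-15\right) \left(-5\right) - 198 = 75 - 198 = -123$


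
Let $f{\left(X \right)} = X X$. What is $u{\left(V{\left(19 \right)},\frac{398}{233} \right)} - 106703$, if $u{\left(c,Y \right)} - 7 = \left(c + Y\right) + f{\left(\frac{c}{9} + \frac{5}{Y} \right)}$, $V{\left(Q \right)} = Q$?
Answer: $- \frac{318836159207635}{2989558692} \approx -1.0665 \cdot 10^{5}$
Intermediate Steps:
$f{\left(X \right)} = X^{2}$
$u{\left(c,Y \right)} = 7 + Y + c + \left(\frac{5}{Y} + \frac{c}{9}\right)^{2}$ ($u{\left(c,Y \right)} = 7 + \left(\left(c + Y\right) + \left(\frac{c}{9} + \frac{5}{Y}\right)^{2}\right) = 7 + \left(\left(Y + c\right) + \left(c \frac{1}{9} + \frac{5}{Y}\right)^{2}\right) = 7 + \left(\left(Y + c\right) + \left(\frac{c}{9} + \frac{5}{Y}\right)^{2}\right) = 7 + \left(\left(Y + c\right) + \left(\frac{5}{Y} + \frac{c}{9}\right)^{2}\right) = 7 + \left(Y + c + \left(\frac{5}{Y} + \frac{c}{9}\right)^{2}\right) = 7 + Y + c + \left(\frac{5}{Y} + \frac{c}{9}\right)^{2}$)
$u{\left(V{\left(19 \right)},\frac{398}{233} \right)} - 106703 = \left(7 + \frac{398}{233} + 19 + \frac{\left(45 + \frac{398}{233} \cdot 19\right)^{2}}{81 \cdot \frac{158404}{54289}}\right) - 106703 = \left(7 + \frac{398}{233} + 19 + \frac{1}{81} \cdot \frac{54289}{158404} \left(45 + \frac{7562}{233}\right)^{2}\right) - 106703 = \left(7 + \frac{398}{233} + 19 + \frac{1}{81} \cdot \frac{54289}{158404} \left(\frac{18047}{233}\right)^{2}\right) - 106703 = \left(7 + \frac{398}{233} + 19 + \frac{1}{81} \cdot \frac{54289}{158404} \cdot \frac{325694209}{54289}\right) - 106703 = \left(7 + \frac{398}{233} + 19 + \frac{325694209}{12830724}\right) - 106703 = \frac{158721904841}{2989558692} - 106703 = - \frac{318836159207635}{2989558692}$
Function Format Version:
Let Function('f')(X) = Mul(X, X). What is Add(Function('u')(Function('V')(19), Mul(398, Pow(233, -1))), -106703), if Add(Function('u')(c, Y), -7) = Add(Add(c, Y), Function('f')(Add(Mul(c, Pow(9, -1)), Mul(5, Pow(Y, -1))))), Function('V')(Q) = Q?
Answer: Rational(-318836159207635, 2989558692) ≈ -1.0665e+5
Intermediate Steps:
Function('f')(X) = Pow(X, 2)
Function('u')(c, Y) = Add(7, Y, c, Pow(Add(Mul(5, Pow(Y, -1)), Mul(Rational(1, 9), c)), 2)) (Function('u')(c, Y) = Add(7, Add(Add(c, Y), Pow(Add(Mul(c, Pow(9, -1)), Mul(5, Pow(Y, -1))), 2))) = Add(7, Add(Add(Y, c), Pow(Add(Mul(c, Rational(1, 9)), Mul(5, Pow(Y, -1))), 2))) = Add(7, Add(Add(Y, c), Pow(Add(Mul(Rational(1, 9), c), Mul(5, Pow(Y, -1))), 2))) = Add(7, Add(Add(Y, c), Pow(Add(Mul(5, Pow(Y, -1)), Mul(Rational(1, 9), c)), 2))) = Add(7, Add(Y, c, Pow(Add(Mul(5, Pow(Y, -1)), Mul(Rational(1, 9), c)), 2))) = Add(7, Y, c, Pow(Add(Mul(5, Pow(Y, -1)), Mul(Rational(1, 9), c)), 2)))
Add(Function('u')(Function('V')(19), Mul(398, Pow(233, -1))), -106703) = Add(Add(7, Mul(398, Pow(233, -1)), 19, Mul(Rational(1, 81), Pow(Mul(398, Pow(233, -1)), -2), Pow(Add(45, Mul(Mul(398, Pow(233, -1)), 19)), 2))), -106703) = Add(Add(7, Mul(398, Rational(1, 233)), 19, Mul(Rational(1, 81), Pow(Mul(398, Rational(1, 233)), -2), Pow(Add(45, Mul(Mul(398, Rational(1, 233)), 19)), 2))), -106703) = Add(Add(7, Rational(398, 233), 19, Mul(Rational(1, 81), Pow(Rational(398, 233), -2), Pow(Add(45, Mul(Rational(398, 233), 19)), 2))), -106703) = Add(Add(7, Rational(398, 233), 19, Mul(Rational(1, 81), Rational(54289, 158404), Pow(Add(45, Rational(7562, 233)), 2))), -106703) = Add(Add(7, Rational(398, 233), 19, Mul(Rational(1, 81), Rational(54289, 158404), Pow(Rational(18047, 233), 2))), -106703) = Add(Add(7, Rational(398, 233), 19, Mul(Rational(1, 81), Rational(54289, 158404), Rational(325694209, 54289))), -106703) = Add(Add(7, Rational(398, 233), 19, Rational(325694209, 12830724)), -106703) = Add(Rational(158721904841, 2989558692), -106703) = Rational(-318836159207635, 2989558692)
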